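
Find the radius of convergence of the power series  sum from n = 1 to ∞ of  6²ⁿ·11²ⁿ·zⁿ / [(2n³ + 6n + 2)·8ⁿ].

The ratio of consecutive coefficients is [(2n³ + 6n + 2)/(2(n+1)³ + 6(n+1) + 2)] · 36·121/8 → 1089/2.
The series converges when 1089/2 · |z| < 1, giving R = 2/1089.

R = 2/1089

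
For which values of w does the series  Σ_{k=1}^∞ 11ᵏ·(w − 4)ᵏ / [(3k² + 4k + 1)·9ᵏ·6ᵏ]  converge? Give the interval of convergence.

[-10/11, 98/11]

By the ratio test, |a_{k+1}/a_k| = [(3k² + 4k + 1)/(3(k+1)² + 4(k+1) + 1)] · 11/(9·6) → 11/54.
The series converges when 11/54 · |w − 4| < 1, giving R = 54/11.
Check w = 98/11: the terms are on the order of 1/k², so the series converges absolutely by comparison with the p-series (p = 2 > 1).
At w = -10/11: the series is dominated by a constant times Σ 1/k², which converges (p = 2 > 1).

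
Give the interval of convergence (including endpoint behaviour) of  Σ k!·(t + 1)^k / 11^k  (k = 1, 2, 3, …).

{-1}

By the ratio test, |a_{k+1}/a_k| = (k+1) · 1/11 → ∞.
The ratio grows without bound, so the series diverges whenever (t + 1) ≠ 0; it converges only at t = -1. R = 0.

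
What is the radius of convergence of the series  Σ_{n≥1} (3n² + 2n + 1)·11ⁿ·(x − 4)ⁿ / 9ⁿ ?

Ratio test: |a_{n+1}/a_n| = [(3(n+1)² + 2(n+1) + 1)/(3n² + 2n + 1)] · 11/9 → 11/9 as n → ∞.
Hence the series converges for |x − 4| < 1/(11/9) = 9/11, so the radius of convergence is 9/11.

R = 9/11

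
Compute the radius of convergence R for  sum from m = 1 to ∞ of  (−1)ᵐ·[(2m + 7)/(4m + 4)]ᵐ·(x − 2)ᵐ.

R = 2

Applying the root test, |a_m|^(1/m) = (2m + 7)/(4m + 4) → 1/2.
Thus R = 1/(1/2) = 2.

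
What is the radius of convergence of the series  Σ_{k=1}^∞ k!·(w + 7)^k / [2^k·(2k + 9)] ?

R = 0

The ratio of consecutive coefficients is (k+1) · 1/2 · (2k + 9)/(2(k+1) + 9) → ∞.
Since the ratio → ∞, the series diverges for every w ≠ -7, and R = 0.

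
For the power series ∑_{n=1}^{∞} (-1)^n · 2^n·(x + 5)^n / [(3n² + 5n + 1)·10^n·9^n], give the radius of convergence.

R = 45

The ratio of consecutive coefficients is [(3n² + 5n + 1)/(3(n+1)² + 5(n+1) + 1)] · 2/(10·9) → 1/45.
Convergence for |x + 5| · 1/45 < 1, i.e. |x + 5| < 45. So R = 45.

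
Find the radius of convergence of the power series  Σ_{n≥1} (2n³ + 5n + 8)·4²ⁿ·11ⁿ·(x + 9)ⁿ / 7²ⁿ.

R = 49/176

By the ratio test, |a_{n+1}/a_n| = [(2(n+1)³ + 5(n+1) + 8)/(2n³ + 5n + 8)] · 16·11/49 → 176/49.
Convergence for |x + 9| · 176/49 < 1, i.e. |x + 9| < 49/176. So R = 49/176.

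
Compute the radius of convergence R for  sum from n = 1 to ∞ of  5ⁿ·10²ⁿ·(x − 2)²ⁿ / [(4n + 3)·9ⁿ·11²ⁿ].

Ratio test: |a_{n+1}/a_n| = [(4n + 3)/(4(n+1) + 3)] · 5·100/(9·121) → 500/1089 as n → ∞.
Successive powers of (x − 2) differ by 2, so the series converges when |x − 2|² · 500/1089 < 1, i.e. |x − 2| < √(1089/500). So R = 33√5/50.

R = 33√5/50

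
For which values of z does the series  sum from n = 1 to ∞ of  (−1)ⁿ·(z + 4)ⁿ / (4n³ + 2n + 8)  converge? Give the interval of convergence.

Ratio test: |a_{n+1}/a_n| = (4n³ + 2n + 8)/(4(n+1)³ + 2(n+1) + 8) → 1 as n → ∞.
Convergence for |z + 4| < 1, so R = 1.
Check z = -3: the terms are on the order of 1/n³, so the series converges absolutely by comparison with the p-series (p = 3 > 1).
Check z = -5: absolute convergence follows by limit comparison with Σ 1/n³.

[-5, -3]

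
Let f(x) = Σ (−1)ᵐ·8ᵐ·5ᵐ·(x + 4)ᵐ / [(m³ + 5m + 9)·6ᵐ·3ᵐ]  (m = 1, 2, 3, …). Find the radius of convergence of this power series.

R = 9/20

Apply the ratio test: |a_{m+1}| / |a_m| = [(m³ + 5m + 9)/((m+1)³ + 5(m+1) + 9)] · 8·5/(6·3), which tends to 20/9 as m → ∞.
Convergence for |x + 4| · 20/9 < 1, i.e. |x + 4| < 9/20. So R = 9/20.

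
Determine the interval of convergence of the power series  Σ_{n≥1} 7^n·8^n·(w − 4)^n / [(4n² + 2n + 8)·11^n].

[213/56, 235/56]

The ratio of consecutive coefficients is [(4n² + 2n + 8)/(4(n+1)² + 2(n+1) + 8)] · 7·8/11 → 56/11.
Convergence for |w − 4| · 56/11 < 1, i.e. |w − 4| < 11/56. So R = 11/56.
Check w = 235/56: absolute convergence follows by limit comparison with Σ 1/n².
Endpoint w = 213/56: the terms are on the order of 1/n², so the series converges absolutely by comparison with the p-series (p = 2 > 1).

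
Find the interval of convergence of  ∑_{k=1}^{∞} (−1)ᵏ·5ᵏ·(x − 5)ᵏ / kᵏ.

Root test: |a_k|^(1/k) = 5/k → 0.
Since the k-th root of |a_k| tends to 0, the series converges for all real x; R = ∞.

(−∞, ∞)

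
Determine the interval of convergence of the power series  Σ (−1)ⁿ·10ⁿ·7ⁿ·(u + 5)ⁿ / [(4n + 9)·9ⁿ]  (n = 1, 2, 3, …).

(-359/70, -341/70]

By the ratio test, |a_{n+1}/a_n| = [(4n + 9)/(4(n+1) + 9)] · 10·7/9 → 70/9.
The series converges when 70/9 · |u + 5| < 1, giving R = 9/70.
Check u = -341/70: the terms alternate in sign and decrease monotonically to 0 in absolute value (size ~ c/n), so the alternating series test gives convergence.
When u = -359/70, comparison with the harmonic series Σ 1/n shows the series diverges.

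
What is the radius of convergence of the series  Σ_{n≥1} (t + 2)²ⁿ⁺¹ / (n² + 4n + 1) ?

R = 1

The ratio of consecutive coefficients is (n² + 4n + 1)/((n+1)² + 4(n+1) + 1) → 1.
Since the exponent of (t + 2) increases by 2 each term, convergence requires |t + 2|² < 1, hence R = 1.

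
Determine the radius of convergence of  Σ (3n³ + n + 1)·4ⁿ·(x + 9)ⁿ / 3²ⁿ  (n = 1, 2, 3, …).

R = 9/4

By the ratio test, |a_{n+1}/a_n| = [(3(n+1)³ + (n+1) + 1)/(3n³ + n + 1)] · 4/9 → 4/9.
Convergence for |x + 9| · 4/9 < 1, i.e. |x + 9| < 9/4. So R = 9/4.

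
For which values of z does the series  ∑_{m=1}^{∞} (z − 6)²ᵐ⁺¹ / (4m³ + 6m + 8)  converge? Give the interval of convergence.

Ratio test: |a_{m+1}/a_m| = (4m³ + 6m + 8)/(4(m+1)³ + 6(m+1) + 8) → 1 as m → ∞.
Since the exponent of (z − 6) increases by 2 each term, convergence requires |z − 6|² < 1, hence R = 1.
Check z = 7: absolute convergence follows by limit comparison with Σ 1/m³.
Endpoint z = 5: absolute convergence follows by limit comparison with Σ 1/m³.

[5, 7]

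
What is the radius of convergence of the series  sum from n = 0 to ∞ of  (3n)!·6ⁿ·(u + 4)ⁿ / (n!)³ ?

Ratio test: |a_{n+1}/a_n| = (3n+1)·(3n+2)·(3n+3)/(n+1)³ · 6 → 162 as n → ∞.
The series converges when 162 · |u + 4| < 1, giving R = 1/162.

R = 1/162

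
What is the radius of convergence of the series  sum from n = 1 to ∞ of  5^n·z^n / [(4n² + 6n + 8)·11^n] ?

By the ratio test, |a_{n+1}/a_n| = [(4n² + 6n + 8)/(4(n+1)² + 6(n+1) + 8)] · 5/11 → 5/11.
Thus R = 1/(5/11) = 11/5.

R = 11/5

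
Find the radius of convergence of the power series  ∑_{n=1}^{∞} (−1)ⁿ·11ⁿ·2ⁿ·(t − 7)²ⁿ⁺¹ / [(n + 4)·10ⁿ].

Ratio test: |a_{n+1}/a_n| = [(n + 4)/((n+1) + 4)] · 11·2/10 → 11/5 as n → ∞.
Since the exponent of (t − 7) increases by 2 each term, convergence requires |t − 7|² < 5/11, hence R = √55/11.

R = √55/11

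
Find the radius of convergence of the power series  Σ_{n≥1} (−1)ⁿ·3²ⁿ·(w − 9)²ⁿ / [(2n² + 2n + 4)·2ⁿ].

R = √2/3

The ratio of consecutive coefficients is [(2n² + 2n + 4)/(2(n+1)² + 2(n+1) + 4)] · 9/2 → 9/2.
Since the exponent of (w − 9) increases by 2 each term, convergence requires |w − 9|² < 2/9, hence R = √2/3.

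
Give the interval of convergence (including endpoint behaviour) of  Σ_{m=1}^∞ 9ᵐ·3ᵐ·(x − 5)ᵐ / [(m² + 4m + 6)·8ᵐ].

[127/27, 143/27]

Ratio test: |a_{m+1}/a_m| = [(m² + 4m + 6)/((m+1)² + 4(m+1) + 6)] · 9·3/8 → 27/8 as m → ∞.
The series converges when 27/8 · |x − 5| < 1, giving R = 8/27.
When x = 143/27, absolute convergence follows by limit comparison with Σ 1/m².
At x = 127/27: the terms are on the order of 1/m², so the series converges absolutely by comparison with the p-series (p = 2 > 1).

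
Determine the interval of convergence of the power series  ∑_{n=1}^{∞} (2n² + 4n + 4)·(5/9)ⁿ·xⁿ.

(-9/5, 9/5)

By the ratio test, |a_{n+1}/a_n| = [(2(n+1)² + 4(n+1) + 4)/(2n² + 4n + 4)] · 5/9 → 5/9.
Hence the series converges for |x| < 1/(5/9) = 9/5, so the radius of convergence is 9/5.
Endpoint x = 9/5: the terms do not tend to 0, so the series diverges.
Check x = -9/5: the terms have absolute value of order n², which does not tend to 0, so the series diverges by the divergence test.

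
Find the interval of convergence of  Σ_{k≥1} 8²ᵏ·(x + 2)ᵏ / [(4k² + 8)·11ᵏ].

Ratio test: |a_{k+1}/a_k| = [(4k² + 8)/(4(k+1)² + 8)] · 64/11 → 64/11 as k → ∞.
Hence the series converges for |x + 2| < 1/(64/11) = 11/64, so the radius of convergence is 11/64.
Check x = -117/64: the series is dominated by a constant times Σ 1/k², which converges (p = 2 > 1).
When x = -139/64, absolute convergence follows by limit comparison with Σ 1/k².

[-139/64, -117/64]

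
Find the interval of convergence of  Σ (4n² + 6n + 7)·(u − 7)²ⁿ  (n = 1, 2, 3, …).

(6, 8)

Apply the ratio test: |a_{n+1}| / |a_n| = (4(n+1)² + 6(n+1) + 7)/(4n² + 6n + 7), which tends to 1 as n → ∞.
Successive powers of (u − 7) differ by 2, so the series converges when |u − 7|² · 1 < 1, i.e. |u − 7| < √(1) = 1. So R = 1.
At u = 8: the terms do not tend to 0, so the series diverges.
Endpoint u = 6: the terms have absolute value of order n², which does not tend to 0, so the series diverges by the divergence test.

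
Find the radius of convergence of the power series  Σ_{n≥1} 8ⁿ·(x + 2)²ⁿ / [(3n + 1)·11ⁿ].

R = √22/4

The ratio of consecutive coefficients is [(3n + 1)/(3(n+1) + 1)] · 8/11 → 8/11.
Successive powers of (x + 2) differ by 2, so the series converges when |x + 2|² · 8/11 < 1, i.e. |x + 2| < √(11/8). So R = √22/4.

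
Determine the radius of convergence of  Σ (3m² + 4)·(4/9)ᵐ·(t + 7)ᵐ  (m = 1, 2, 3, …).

R = 9/4

Apply the ratio test: |a_{m+1}| / |a_m| = [(3(m+1)² + 4)/(3m² + 4)] · 4/9, which tends to 4/9 as m → ∞.
The series converges when 4/9 · |t + 7| < 1, giving R = 9/4.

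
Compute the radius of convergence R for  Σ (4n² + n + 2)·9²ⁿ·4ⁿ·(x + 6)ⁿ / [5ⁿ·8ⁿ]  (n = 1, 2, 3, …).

R = 10/81

Ratio test: |a_{n+1}/a_n| = [(4(n+1)² + (n+1) + 2)/(4n² + n + 2)] · 81·4/(5·8) → 81/10 as n → ∞.
Thus R = 1/(81/10) = 10/81.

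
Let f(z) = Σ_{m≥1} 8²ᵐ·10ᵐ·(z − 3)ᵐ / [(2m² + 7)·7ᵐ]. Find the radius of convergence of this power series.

The ratio of consecutive coefficients is [(2m² + 7)/(2(m+1)² + 7)] · 64·10/7 → 640/7.
Thus R = 1/(640/7) = 7/640.

R = 7/640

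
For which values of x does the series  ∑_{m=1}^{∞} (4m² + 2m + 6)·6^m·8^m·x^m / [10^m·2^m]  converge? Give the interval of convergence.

(-5/12, 5/12)

The ratio of consecutive coefficients is [(4(m+1)² + 2(m+1) + 6)/(4m² + 2m + 6)] · 6·8/(10·2) → 12/5.
Convergence for |x| · 12/5 < 1, i.e. |x| < 5/12. So R = 5/12.
When x = 5/12, the terms do not tend to 0, so the series diverges.
When x = -5/12, the terms do not tend to 0, so the series diverges.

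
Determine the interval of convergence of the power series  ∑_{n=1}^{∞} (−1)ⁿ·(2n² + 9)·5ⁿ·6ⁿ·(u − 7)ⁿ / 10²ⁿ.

Apply the ratio test: |a_{n+1}| / |a_n| = [(2(n+1)² + 9)/(2n² + 9)] · 5·6/100, which tends to 3/10 as n → ∞.
Convergence for |u − 7| · 3/10 < 1, i.e. |u − 7| < 10/3. So R = 10/3.
Check u = 31/3: the terms have absolute value of order n², which does not tend to 0, so the series diverges by the divergence test.
Endpoint u = 11/3: the terms have absolute value of order n², which does not tend to 0, so the series diverges by the divergence test.

(11/3, 31/3)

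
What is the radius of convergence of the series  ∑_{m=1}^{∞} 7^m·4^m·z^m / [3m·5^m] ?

R = 5/28

The ratio of consecutive coefficients is [3m/3(m+1)] · 7·4/5 → 28/5.
The series converges when 28/5 · |z| < 1, giving R = 5/28.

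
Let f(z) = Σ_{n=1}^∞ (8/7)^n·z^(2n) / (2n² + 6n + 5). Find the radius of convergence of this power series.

R = √14/4

Apply the ratio test: |a_{n+1}| / |a_n| = [(2n² + 6n + 5)/(2(n+1)² + 6(n+1) + 5)] · 8/7, which tends to 8/7 as n → ∞.
Successive powers of z differ by 2, so the series converges when |z|² · 8/7 < 1, i.e. |z| < √(7/8). So R = √14/4.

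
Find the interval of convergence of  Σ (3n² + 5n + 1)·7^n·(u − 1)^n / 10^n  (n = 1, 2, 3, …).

(-3/7, 17/7)

By the ratio test, |a_{n+1}/a_n| = [(3(n+1)² + 5(n+1) + 1)/(3n² + 5n + 1)] · 7/10 → 7/10.
The series converges when 7/10 · |u − 1| < 1, giving R = 10/7.
When u = 17/7, the terms have absolute value of order n², which does not tend to 0, so the series diverges by the divergence test.
Check u = -3/7: the terms have absolute value of order n², which does not tend to 0, so the series diverges by the divergence test.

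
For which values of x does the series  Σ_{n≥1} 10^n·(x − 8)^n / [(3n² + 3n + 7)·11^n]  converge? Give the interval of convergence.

[69/10, 91/10]

By the ratio test, |a_{n+1}/a_n| = [(3n² + 3n + 7)/(3(n+1)² + 3(n+1) + 7)] · 10/11 → 10/11.
Thus R = 1/(10/11) = 11/10.
Endpoint x = 91/10: absolute convergence follows by limit comparison with Σ 1/n².
Endpoint x = 69/10: absolute convergence follows by limit comparison with Σ 1/n².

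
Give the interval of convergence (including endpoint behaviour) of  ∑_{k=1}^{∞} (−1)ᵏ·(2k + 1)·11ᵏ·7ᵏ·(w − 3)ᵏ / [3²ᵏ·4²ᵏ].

(87/77, 375/77)

The ratio of consecutive coefficients is [(2(k+1) + 1)/(2k + 1)] · 11·7/(9·16) → 77/144.
The series converges when 77/144 · |w − 3| < 1, giving R = 144/77.
Endpoint w = 375/77: the terms do not tend to 0, so the series diverges.
When w = 87/77, the k-th term does not approach 0; divergence by the term test.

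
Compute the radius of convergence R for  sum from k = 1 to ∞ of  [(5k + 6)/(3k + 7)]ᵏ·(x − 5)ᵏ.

R = 3/5

Applying the root test, |a_k|^(1/k) = (5k + 6)/(3k + 7) → 5/3.
Hence the series converges for |x − 5| < 1/(5/3) = 3/5, so the radius of convergence is 3/5.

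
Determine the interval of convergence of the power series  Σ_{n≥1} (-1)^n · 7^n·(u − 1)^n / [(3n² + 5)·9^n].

[-2/7, 16/7]

The ratio of consecutive coefficients is [(3n² + 5)/(3(n+1)² + 5)] · 7/9 → 7/9.
Thus R = 1/(7/9) = 9/7.
Endpoint u = 16/7: the terms are on the order of 1/n², so the series converges absolutely by comparison with the p-series (p = 2 > 1).
When u = -2/7, the terms are on the order of 1/n², so the series converges absolutely by comparison with the p-series (p = 2 > 1).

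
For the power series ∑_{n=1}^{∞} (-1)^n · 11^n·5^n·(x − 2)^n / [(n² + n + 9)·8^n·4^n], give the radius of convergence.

By the ratio test, |a_{n+1}/a_n| = [(n² + n + 9)/((n+1)² + (n+1) + 9)] · 11·5/(8·4) → 55/32.
The series converges when 55/32 · |x − 2| < 1, giving R = 32/55.

R = 32/55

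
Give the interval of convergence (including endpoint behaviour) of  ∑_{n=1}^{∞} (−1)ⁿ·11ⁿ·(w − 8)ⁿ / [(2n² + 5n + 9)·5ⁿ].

By the ratio test, |a_{n+1}/a_n| = [(2n² + 5n + 9)/(2(n+1)² + 5(n+1) + 9)] · 11/5 → 11/5.
The series converges when 11/5 · |w − 8| < 1, giving R = 5/11.
Check w = 93/11: the terms are on the order of 1/n², so the series converges absolutely by comparison with the p-series (p = 2 > 1).
At w = 83/11: the terms are on the order of 1/n², so the series converges absolutely by comparison with the p-series (p = 2 > 1).

[83/11, 93/11]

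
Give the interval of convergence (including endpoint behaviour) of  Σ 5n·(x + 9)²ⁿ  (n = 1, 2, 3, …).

The ratio of consecutive coefficients is 5(n+1)/5n → 1.
Successive powers of (x + 9) differ by 2, so the series converges when |x + 9|² · 1 < 1, i.e. |x + 9| < √(1) = 1. So R = 1.
When x = -8, the n-th term does not approach 0; divergence by the term test.
When x = -10, the terms have absolute value of order n, which does not tend to 0, so the series diverges by the divergence test.

(-10, -8)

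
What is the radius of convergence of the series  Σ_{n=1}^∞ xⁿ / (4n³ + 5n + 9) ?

R = 1

By the ratio test, |a_{n+1}/a_n| = (4n³ + 5n + 9)/(4(n+1)³ + 5(n+1) + 9) → 1.
Convergence for |x| < 1, so R = 1.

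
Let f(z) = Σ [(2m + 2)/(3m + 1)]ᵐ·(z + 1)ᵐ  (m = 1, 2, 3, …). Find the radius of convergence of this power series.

Applying the root test, |a_m|^(1/m) = (2m + 2)/(3m + 1) → 2/3.
Convergence for |z + 1| · 2/3 < 1, i.e. |z + 1| < 3/2. So R = 3/2.

R = 3/2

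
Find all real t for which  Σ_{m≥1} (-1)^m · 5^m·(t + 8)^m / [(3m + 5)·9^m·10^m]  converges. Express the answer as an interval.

(-26, 10]

Ratio test: |a_{m+1}/a_m| = [(3m + 5)/(3(m+1) + 5)] · 5/(9·10) → 1/18 as m → ∞.
Hence the series converges for |t + 8| < 1/(1/18) = 18, so the radius of convergence is 18.
When t = 10, the terms alternate in sign and decrease monotonically to 0 in absolute value (size ~ c/m), so the alternating series test gives convergence.
When t = -26, the terms are asymptotic to a nonzero constant times 1/m, so the series diverges by limit comparison with Σ 1/m.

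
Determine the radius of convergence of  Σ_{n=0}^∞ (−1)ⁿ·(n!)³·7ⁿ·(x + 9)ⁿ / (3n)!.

By the ratio test, |a_{n+1}/a_n| = (n+1)³/[(3n+1)·(3n+2)·(3n+3)] · 7 → 7/27.
Convergence for |x + 9| · 7/27 < 1, i.e. |x + 9| < 27/7. So R = 27/7.

R = 27/7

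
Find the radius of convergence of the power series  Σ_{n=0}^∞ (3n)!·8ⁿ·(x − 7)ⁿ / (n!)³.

R = 1/216

The ratio of consecutive coefficients is (3n+1)·(3n+2)·(3n+3)/(n+1)³ · 8 → 216.
The series converges when 216 · |x − 7| < 1, giving R = 1/216.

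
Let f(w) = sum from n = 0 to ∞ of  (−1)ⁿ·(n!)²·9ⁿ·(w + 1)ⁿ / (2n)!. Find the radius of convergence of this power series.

Ratio test: |a_{n+1}/a_n| = (n+1)²/[(2n+1)·(2n+2)] · 9 → 9/4 as n → ∞.
Convergence for |w + 1| · 9/4 < 1, i.e. |w + 1| < 4/9. So R = 4/9.

R = 4/9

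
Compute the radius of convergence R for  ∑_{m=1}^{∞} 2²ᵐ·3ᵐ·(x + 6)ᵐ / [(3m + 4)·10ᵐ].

Apply the ratio test: |a_{m+1}| / |a_m| = [(3m + 4)/(3(m+1) + 4)] · 4·3/10, which tends to 6/5 as m → ∞.
The series converges when 6/5 · |x + 6| < 1, giving R = 5/6.

R = 5/6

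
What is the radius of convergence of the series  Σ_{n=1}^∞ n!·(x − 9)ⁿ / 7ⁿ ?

R = 0

The ratio of consecutive coefficients is (n+1) · 1/7 → ∞.
The terms grow without bound for any (x − 9) ≠ 0, so R = 0 (convergence only at x = 9).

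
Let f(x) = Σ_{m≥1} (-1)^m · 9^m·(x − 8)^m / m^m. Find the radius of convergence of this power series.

Root test: |a_m|^(1/m) = 9/m → 0.
The limit is 0 for every x, so R = ∞.

R = ∞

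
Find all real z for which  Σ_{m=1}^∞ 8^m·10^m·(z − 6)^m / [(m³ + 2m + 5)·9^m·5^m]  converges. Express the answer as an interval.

The ratio of consecutive coefficients is [(m³ + 2m + 5)/((m+1)³ + 2(m+1) + 5)] · 8·10/(9·5) → 16/9.
Thus R = 1/(16/9) = 9/16.
Endpoint z = 105/16: the series is dominated by a constant times Σ 1/m³, which converges (p = 3 > 1).
Check z = 87/16: the series is dominated by a constant times Σ 1/m³, which converges (p = 3 > 1).

[87/16, 105/16]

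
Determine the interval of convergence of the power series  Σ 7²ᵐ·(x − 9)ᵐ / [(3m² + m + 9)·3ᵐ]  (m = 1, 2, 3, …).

[438/49, 444/49]

The ratio of consecutive coefficients is [(3m² + m + 9)/(3(m+1)² + (m+1) + 9)] · 49/3 → 49/3.
Convergence for |x − 9| · 49/3 < 1, i.e. |x − 9| < 3/49. So R = 3/49.
When x = 444/49, the series is dominated by a constant times Σ 1/m², which converges (p = 2 > 1).
When x = 438/49, the series is dominated by a constant times Σ 1/m², which converges (p = 2 > 1).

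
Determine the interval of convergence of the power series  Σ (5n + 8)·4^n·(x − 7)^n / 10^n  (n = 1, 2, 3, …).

(9/2, 19/2)

Apply the ratio test: |a_{n+1}| / |a_n| = [(5(n+1) + 8)/(5n + 8)] · 4/10, which tends to 2/5 as n → ∞.
Thus R = 1/(2/5) = 5/2.
When x = 19/2, the n-th term does not approach 0; divergence by the term test.
Endpoint x = 9/2: the n-th term does not approach 0; divergence by the term test.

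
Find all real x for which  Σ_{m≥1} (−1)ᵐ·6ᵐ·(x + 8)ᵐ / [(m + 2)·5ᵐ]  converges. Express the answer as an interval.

(-53/6, -43/6]

The ratio of consecutive coefficients is [(m + 2)/((m+1) + 2)] · 6/5 → 6/5.
Hence the series converges for |x + 8| < 1/(6/5) = 5/6, so the radius of convergence is 5/6.
When x = -43/6, an alternating series whose terms decrease to 0 in absolute value, so it converges by the Leibniz criterion.
At x = -53/6: comparison with the harmonic series Σ 1/m shows the series diverges.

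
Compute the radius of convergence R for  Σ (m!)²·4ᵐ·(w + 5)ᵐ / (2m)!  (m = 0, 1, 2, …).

The ratio of consecutive coefficients is (m+1)²/[(2m+1)·(2m+2)] · 4 → 1.
So the series converges when |w + 5| < 1 and diverges when |w + 5| > 1; R = 1.

R = 1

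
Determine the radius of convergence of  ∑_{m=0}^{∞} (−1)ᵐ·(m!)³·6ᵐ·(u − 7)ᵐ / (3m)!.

The ratio of consecutive coefficients is (m+1)³/[(3m+1)·(3m+2)·(3m+3)] · 6 → 2/9.
Thus R = 1/(2/9) = 9/2.

R = 9/2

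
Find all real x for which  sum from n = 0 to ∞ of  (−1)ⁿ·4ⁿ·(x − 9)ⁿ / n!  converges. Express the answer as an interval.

The ratio of consecutive coefficients is 4 · 1/(n+1) → 0.
Since the limit is 0 < 1 for every x, the series converges on all of ℝ and R = ∞.

(−∞, ∞)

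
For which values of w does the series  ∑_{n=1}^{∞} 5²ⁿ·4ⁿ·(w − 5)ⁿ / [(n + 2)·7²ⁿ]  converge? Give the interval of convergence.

By the ratio test, |a_{n+1}/a_n| = [(n + 2)/((n+1) + 2)] · 25·4/49 → 100/49.
Convergence for |w − 5| · 100/49 < 1, i.e. |w − 5| < 49/100. So R = 49/100.
Check w = 549/100: comparison with the harmonic series Σ 1/n shows the series diverges.
Check w = 451/100: an alternating series whose terms decrease to 0 in absolute value, so it converges by the Leibniz criterion.

[451/100, 549/100)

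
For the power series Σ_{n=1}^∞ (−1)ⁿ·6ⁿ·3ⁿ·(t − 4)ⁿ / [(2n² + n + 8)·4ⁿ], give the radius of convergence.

R = 2/9

By the ratio test, |a_{n+1}/a_n| = [(2n² + n + 8)/(2(n+1)² + (n+1) + 8)] · 6·3/4 → 9/2.
Thus R = 1/(9/2) = 2/9.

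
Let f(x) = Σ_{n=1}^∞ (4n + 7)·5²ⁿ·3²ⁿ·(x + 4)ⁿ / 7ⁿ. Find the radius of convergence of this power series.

R = 7/225

Apply the ratio test: |a_{n+1}| / |a_n| = [(4(n+1) + 7)/(4n + 7)] · 25·9/7, which tends to 225/7 as n → ∞.
The series converges when 225/7 · |x + 4| < 1, giving R = 7/225.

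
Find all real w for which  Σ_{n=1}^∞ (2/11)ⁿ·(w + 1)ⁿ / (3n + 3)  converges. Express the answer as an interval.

By the ratio test, |a_{n+1}/a_n| = [(3n + 3)/(3(n+1) + 3)] · 2/11 → 2/11.
Hence the series converges for |w + 1| < 1/(2/11) = 11/2, so the radius of convergence is 11/2.
At w = 9/2: comparison with the harmonic series Σ 1/n shows the series diverges.
Endpoint w = -13/2: an alternating series whose terms decrease to 0 in absolute value, so it converges by the Leibniz criterion.

[-13/2, 9/2)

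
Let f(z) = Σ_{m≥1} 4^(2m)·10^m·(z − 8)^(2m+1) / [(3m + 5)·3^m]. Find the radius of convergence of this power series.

R = √30/40

The ratio of consecutive coefficients is [(3m + 5)/(3(m+1) + 5)] · 16·10/3 → 160/3.
Successive powers of (z − 8) differ by 2, so the series converges when |z − 8|² · 160/3 < 1, i.e. |z − 8| < √(3/160). So R = √30/40.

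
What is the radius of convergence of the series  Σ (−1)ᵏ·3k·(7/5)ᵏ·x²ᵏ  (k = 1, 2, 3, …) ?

R = √35/7

Apply the ratio test: |a_{k+1}| / |a_k| = [3(k+1)/3k] · 7/5, which tends to 7/5 as k → ∞.
Since the exponent of x increases by 2 each term, convergence requires |x|² < 5/7, hence R = √35/7.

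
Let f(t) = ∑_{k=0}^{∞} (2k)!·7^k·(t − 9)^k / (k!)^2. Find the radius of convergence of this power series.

R = 1/28

Apply the ratio test: |a_{k+1}| / |a_k| = (2k+1)·(2k+2)/(k+1)² · 7, which tends to 28 as k → ∞.
The series converges when 28 · |t − 9| < 1, giving R = 1/28.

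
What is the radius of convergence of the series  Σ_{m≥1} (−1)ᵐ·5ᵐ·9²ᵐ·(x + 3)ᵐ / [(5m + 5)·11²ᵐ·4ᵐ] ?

R = 484/405

The ratio of consecutive coefficients is [(5m + 5)/(5(m+1) + 5)] · 5·81/(121·4) → 405/484.
Thus R = 1/(405/484) = 484/405.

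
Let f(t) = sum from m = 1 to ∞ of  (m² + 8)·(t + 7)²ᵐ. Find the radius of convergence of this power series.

The ratio of consecutive coefficients is ((m+1)² + 8)/(m² + 8) → 1.
Since the exponent of (t + 7) increases by 2 each term, convergence requires |t + 7|² < 1, hence R = 1.

R = 1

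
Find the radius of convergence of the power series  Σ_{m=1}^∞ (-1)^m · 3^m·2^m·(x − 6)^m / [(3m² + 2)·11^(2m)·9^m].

R = 363/2

By the ratio test, |a_{m+1}/a_m| = [(3m² + 2)/(3(m+1)² + 2)] · 3·2/(121·9) → 2/363.
The series converges when 2/363 · |x − 6| < 1, giving R = 363/2.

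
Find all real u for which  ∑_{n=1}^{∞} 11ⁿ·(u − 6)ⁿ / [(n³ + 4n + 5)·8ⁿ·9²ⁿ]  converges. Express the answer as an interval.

Apply the ratio test: |a_{n+1}| / |a_n| = [(n³ + 4n + 5)/((n+1)³ + 4(n+1) + 5)] · 11/(8·81), which tends to 11/648 as n → ∞.
Convergence for |u − 6| · 11/648 < 1, i.e. |u − 6| < 648/11. So R = 648/11.
When u = 714/11, absolute convergence follows by limit comparison with Σ 1/n³.
Check u = -582/11: absolute convergence follows by limit comparison with Σ 1/n³.

[-582/11, 714/11]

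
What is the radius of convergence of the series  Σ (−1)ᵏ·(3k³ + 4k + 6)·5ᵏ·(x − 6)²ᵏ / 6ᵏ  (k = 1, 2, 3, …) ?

Ratio test: |a_{k+1}/a_k| = [(3(k+1)³ + 4(k+1) + 6)/(3k³ + 4k + 6)] · 5/6 → 5/6 as k → ∞.
Successive powers of (x − 6) differ by 2, so the series converges when |x − 6|² · 5/6 < 1, i.e. |x − 6| < √(6/5). So R = √30/5.

R = √30/5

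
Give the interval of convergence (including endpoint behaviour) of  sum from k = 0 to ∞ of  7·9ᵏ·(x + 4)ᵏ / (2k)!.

Ratio test: |a_{k+1}/a_k| = 7/7 · 9 · 1/[(2k+1)·(2k+2)] → 0 as k → ∞.
The ratio tends to 0 regardless of x, hence R = ∞.

(−∞, ∞)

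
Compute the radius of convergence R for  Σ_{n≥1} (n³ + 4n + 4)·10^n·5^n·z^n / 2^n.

Apply the ratio test: |a_{n+1}| / |a_n| = [((n+1)³ + 4(n+1) + 4)/(n³ + 4n + 4)] · 10·5/2, which tends to 25 as n → ∞.
Thus R = 1/(25) = 1/25.

R = 1/25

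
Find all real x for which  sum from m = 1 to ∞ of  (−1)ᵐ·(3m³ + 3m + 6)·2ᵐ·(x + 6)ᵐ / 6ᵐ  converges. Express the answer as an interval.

(-9, -3)

The ratio of consecutive coefficients is [(3(m+1)³ + 3(m+1) + 6)/(3m³ + 3m + 6)] · 2/6 → 1/3.
The series converges when 1/3 · |x + 6| < 1, giving R = 3.
Endpoint x = -3: the terms have absolute value of order m³, which does not tend to 0, so the series diverges by the divergence test.
Check x = -9: the terms have absolute value of order m³, which does not tend to 0, so the series diverges by the divergence test.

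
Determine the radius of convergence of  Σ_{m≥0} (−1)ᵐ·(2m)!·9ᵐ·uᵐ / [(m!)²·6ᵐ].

By the ratio test, |a_{m+1}/a_m| = (2m+1)·(2m+2)/(m+1)² · 9/6 → 6.
Thus R = 1/(6) = 1/6.

R = 1/6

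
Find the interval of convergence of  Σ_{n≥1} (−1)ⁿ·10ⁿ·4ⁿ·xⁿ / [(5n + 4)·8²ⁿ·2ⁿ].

Apply the ratio test: |a_{n+1}| / |a_n| = [(5n + 4)/(5(n+1) + 4)] · 10·4/(64·2), which tends to 5/16 as n → ∞.
Thus R = 1/(5/16) = 16/5.
Check x = 16/5: an alternating series whose terms decrease to 0 in absolute value, so it converges by the Leibniz criterion.
Check x = -16/5: the terms behave like c/n; limit comparison with the harmonic series gives divergence.

(-16/5, 16/5]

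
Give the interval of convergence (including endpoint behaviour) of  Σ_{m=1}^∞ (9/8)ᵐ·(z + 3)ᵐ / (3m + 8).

[-35/9, -19/9)

Apply the ratio test: |a_{m+1}| / |a_m| = [(3m + 8)/(3(m+1) + 8)] · 9/8, which tends to 9/8 as m → ∞.
Convergence for |z + 3| · 9/8 < 1, i.e. |z + 3| < 8/9. So R = 8/9.
When z = -19/9, comparison with the harmonic series Σ 1/m shows the series diverges.
When z = -35/9, convergence follows from the alternating series test (terms decrease monotonically to 0).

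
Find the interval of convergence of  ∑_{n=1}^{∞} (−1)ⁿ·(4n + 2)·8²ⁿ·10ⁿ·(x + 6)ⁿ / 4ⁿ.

(-961/160, -959/160)

By the ratio test, |a_{n+1}/a_n| = [(4(n+1) + 2)/(4n + 2)] · 64·10/4 → 160.
Hence the series converges for |x + 6| < 1/(160) = 1/160, so the radius of convergence is 1/160.
Endpoint x = -959/160: the terms do not tend to 0, so the series diverges.
At x = -961/160: the terms have absolute value of order n, which does not tend to 0, so the series diverges by the divergence test.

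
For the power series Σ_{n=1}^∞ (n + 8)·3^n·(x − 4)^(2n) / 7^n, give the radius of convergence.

Ratio test: |a_{n+1}/a_n| = [((n+1) + 8)/(n + 8)] · 3/7 → 3/7 as n → ∞.
Successive powers of (x − 4) differ by 2, so the series converges when |x − 4|² · 3/7 < 1, i.e. |x − 4| < √(7/3). So R = √21/3.

R = √21/3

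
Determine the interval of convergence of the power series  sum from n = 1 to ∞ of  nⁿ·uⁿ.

Applying the root test, |a_n|^(1/n) = n → ∞.
The root grows without bound, so R = 0 (convergence only at u = 0).

{0}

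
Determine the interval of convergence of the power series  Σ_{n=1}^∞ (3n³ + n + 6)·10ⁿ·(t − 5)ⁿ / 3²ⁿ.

Ratio test: |a_{n+1}/a_n| = [(3(n+1)³ + (n+1) + 6)/(3n³ + n + 6)] · 10/9 → 10/9 as n → ∞.
Hence the series converges for |t − 5| < 1/(10/9) = 9/10, so the radius of convergence is 9/10.
Endpoint t = 59/10: the n-th term does not approach 0; divergence by the term test.
Check t = 41/10: the terms have absolute value of order n³, which does not tend to 0, so the series diverges by the divergence test.

(41/10, 59/10)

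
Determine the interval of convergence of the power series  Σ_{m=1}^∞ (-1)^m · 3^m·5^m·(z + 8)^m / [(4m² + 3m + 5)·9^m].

The ratio of consecutive coefficients is [(4m² + 3m + 5)/(4(m+1)² + 3(m+1) + 5)] · 3·5/9 → 5/3.
Convergence for |z + 8| · 5/3 < 1, i.e. |z + 8| < 3/5. So R = 3/5.
At z = -37/5: the series is dominated by a constant times Σ 1/m², which converges (p = 2 > 1).
Endpoint z = -43/5: the terms are on the order of 1/m², so the series converges absolutely by comparison with the p-series (p = 2 > 1).

[-43/5, -37/5]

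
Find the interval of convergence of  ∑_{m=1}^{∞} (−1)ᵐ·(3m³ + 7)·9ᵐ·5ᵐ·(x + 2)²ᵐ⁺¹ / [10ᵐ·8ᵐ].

By the ratio test, |a_{m+1}/a_m| = [(3(m+1)³ + 7)/(3m³ + 7)] · 9·5/(10·8) → 9/16.
Successive powers of (x + 2) differ by 2, so the series converges when |x + 2|² · 9/16 < 1, i.e. |x + 2| < √(16/9) = 4/3. So R = 4/3.
Endpoint x = -2/3: the terms do not tend to 0, so the series diverges.
At x = -10/3: the m-th term does not approach 0; divergence by the term test.

(-10/3, -2/3)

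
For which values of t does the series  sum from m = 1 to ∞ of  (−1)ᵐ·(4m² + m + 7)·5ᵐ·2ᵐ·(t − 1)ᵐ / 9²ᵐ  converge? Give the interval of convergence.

Ratio test: |a_{m+1}/a_m| = [(4(m+1)² + (m+1) + 7)/(4m² + m + 7)] · 5·2/81 → 10/81 as m → ∞.
Hence the series converges for |t − 1| < 1/(10/81) = 81/10, so the radius of convergence is 81/10.
Check t = 91/10: the m-th term does not approach 0; divergence by the term test.
Check t = -71/10: the m-th term does not approach 0; divergence by the term test.

(-71/10, 91/10)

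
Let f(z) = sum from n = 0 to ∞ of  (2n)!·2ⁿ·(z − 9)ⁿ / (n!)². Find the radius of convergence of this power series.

Apply the ratio test: |a_{n+1}| / |a_n| = (2n+1)·(2n+2)/(n+1)² · 2, which tends to 8 as n → ∞.
The series converges when 8 · |z − 9| < 1, giving R = 1/8.

R = 1/8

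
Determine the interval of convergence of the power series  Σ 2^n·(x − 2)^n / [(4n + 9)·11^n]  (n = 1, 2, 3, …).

Ratio test: |a_{n+1}/a_n| = [(4n + 9)/(4(n+1) + 9)] · 2/11 → 2/11 as n → ∞.
The series converges when 2/11 · |x − 2| < 1, giving R = 11/2.
At x = 15/2: the terms are asymptotic to a nonzero constant times 1/n, so the series diverges by limit comparison with Σ 1/n.
Endpoint x = -7/2: convergence follows from the alternating series test (terms decrease monotonically to 0).

[-7/2, 15/2)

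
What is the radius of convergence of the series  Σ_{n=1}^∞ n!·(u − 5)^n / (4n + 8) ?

By the ratio test, |a_{n+1}/a_n| = (n+1) · (4n + 8)/(4(n+1) + 8) → ∞.
The terms grow without bound for any (u − 5) ≠ 0, so R = 0 (convergence only at u = 5).

R = 0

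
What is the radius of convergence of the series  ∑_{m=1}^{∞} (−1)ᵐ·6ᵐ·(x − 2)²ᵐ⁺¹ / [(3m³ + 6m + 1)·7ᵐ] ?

R = √42/6

Ratio test: |a_{m+1}/a_m| = [(3m³ + 6m + 1)/(3(m+1)³ + 6(m+1) + 1)] · 6/7 → 6/7 as m → ∞.
Since the exponent of (x − 2) increases by 2 each term, convergence requires |x − 2|² < 7/6, hence R = √42/6.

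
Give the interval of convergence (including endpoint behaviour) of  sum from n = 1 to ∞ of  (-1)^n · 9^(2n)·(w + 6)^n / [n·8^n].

(-494/81, -478/81]

Ratio test: |a_{n+1}/a_n| = [n/(n+1)] · 81/8 → 81/8 as n → ∞.
Thus R = 1/(81/8) = 8/81.
Endpoint w = -478/81: convergence follows from the alternating series test (terms decrease monotonically to 0).
Endpoint w = -494/81: the terms are asymptotic to a nonzero constant times 1/n, so the series diverges by limit comparison with Σ 1/n.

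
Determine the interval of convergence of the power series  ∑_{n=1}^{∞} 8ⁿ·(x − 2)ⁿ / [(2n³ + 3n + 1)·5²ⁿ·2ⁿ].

Apply the ratio test: |a_{n+1}| / |a_n| = [(2n³ + 3n + 1)/(2(n+1)³ + 3(n+1) + 1)] · 8/(25·2), which tends to 4/25 as n → ∞.
The series converges when 4/25 · |x − 2| < 1, giving R = 25/4.
At x = 33/4: the terms are on the order of 1/n³, so the series converges absolutely by comparison with the p-series (p = 3 > 1).
Check x = -17/4: the series is dominated by a constant times Σ 1/n³, which converges (p = 3 > 1).

[-17/4, 33/4]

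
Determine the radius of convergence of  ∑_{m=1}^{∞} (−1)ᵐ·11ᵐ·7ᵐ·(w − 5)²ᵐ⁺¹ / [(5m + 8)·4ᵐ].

Ratio test: |a_{m+1}/a_m| = [(5m + 8)/(5(m+1) + 8)] · 11·7/4 → 77/4 as m → ∞.
Since the exponent of (w − 5) increases by 2 each term, convergence requires |w − 5|² < 4/77, hence R = 2√77/77.

R = 2√77/77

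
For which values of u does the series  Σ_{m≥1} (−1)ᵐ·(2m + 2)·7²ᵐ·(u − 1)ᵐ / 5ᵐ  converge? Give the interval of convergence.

(44/49, 54/49)

The ratio of consecutive coefficients is [(2(m+1) + 2)/(2m + 2)] · 49/5 → 49/5.
Thus R = 1/(49/5) = 5/49.
Endpoint u = 54/49: the terms have absolute value of order m, which does not tend to 0, so the series diverges by the divergence test.
Check u = 44/49: the terms do not tend to 0, so the series diverges.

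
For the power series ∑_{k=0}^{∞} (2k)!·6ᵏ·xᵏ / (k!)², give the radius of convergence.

Ratio test: |a_{k+1}/a_k| = (2k+1)·(2k+2)/(k+1)² · 6 → 24 as k → ∞.
Thus R = 1/(24) = 1/24.

R = 1/24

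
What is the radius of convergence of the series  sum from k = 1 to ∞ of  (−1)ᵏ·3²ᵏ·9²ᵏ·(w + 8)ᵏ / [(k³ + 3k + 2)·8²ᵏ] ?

Apply the ratio test: |a_{k+1}| / |a_k| = [(k³ + 3k + 2)/((k+1)³ + 3(k+1) + 2)] · 9·81/64, which tends to 729/64 as k → ∞.
The series converges when 729/64 · |w + 8| < 1, giving R = 64/729.

R = 64/729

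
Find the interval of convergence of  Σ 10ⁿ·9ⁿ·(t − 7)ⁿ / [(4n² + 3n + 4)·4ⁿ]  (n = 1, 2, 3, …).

Apply the ratio test: |a_{n+1}| / |a_n| = [(4n² + 3n + 4)/(4(n+1)² + 3(n+1) + 4)] · 10·9/4, which tends to 45/2 as n → ∞.
Convergence for |t − 7| · 45/2 < 1, i.e. |t − 7| < 2/45. So R = 2/45.
Endpoint t = 317/45: absolute convergence follows by limit comparison with Σ 1/n².
Check t = 313/45: the series is dominated by a constant times Σ 1/n², which converges (p = 2 > 1).

[313/45, 317/45]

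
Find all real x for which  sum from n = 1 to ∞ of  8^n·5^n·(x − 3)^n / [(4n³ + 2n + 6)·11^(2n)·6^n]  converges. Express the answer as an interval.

By the ratio test, |a_{n+1}/a_n| = [(4n³ + 2n + 6)/(4(n+1)³ + 2(n+1) + 6)] · 8·5/(121·6) → 20/363.
The series converges when 20/363 · |x − 3| < 1, giving R = 363/20.
Check x = 423/20: the terms are on the order of 1/n³, so the series converges absolutely by comparison with the p-series (p = 3 > 1).
When x = -303/20, the terms are on the order of 1/n³, so the series converges absolutely by comparison with the p-series (p = 3 > 1).

[-303/20, 423/20]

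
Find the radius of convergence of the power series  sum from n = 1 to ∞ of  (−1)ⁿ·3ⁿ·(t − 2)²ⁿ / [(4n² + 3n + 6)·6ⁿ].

R = √2

Ratio test: |a_{n+1}/a_n| = [(4n² + 3n + 6)/(4(n+1)² + 3(n+1) + 6)] · 3/6 → 1/2 as n → ∞.
Successive powers of (t − 2) differ by 2, so the series converges when |t − 2|² · 1/2 < 1, i.e. |t − 2| < √(2). So R = √2.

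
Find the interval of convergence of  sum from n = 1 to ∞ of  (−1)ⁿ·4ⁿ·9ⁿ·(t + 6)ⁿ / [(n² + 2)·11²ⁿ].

[-337/36, -95/36]

Ratio test: |a_{n+1}/a_n| = [(n² + 2)/((n+1)² + 2)] · 4·9/121 → 36/121 as n → ∞.
Thus R = 1/(36/121) = 121/36.
When t = -95/36, the terms are on the order of 1/n², so the series converges absolutely by comparison with the p-series (p = 2 > 1).
At t = -337/36: the terms are on the order of 1/n², so the series converges absolutely by comparison with the p-series (p = 2 > 1).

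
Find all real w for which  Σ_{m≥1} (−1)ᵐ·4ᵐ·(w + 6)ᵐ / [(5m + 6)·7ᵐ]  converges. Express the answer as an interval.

By the ratio test, |a_{m+1}/a_m| = [(5m + 6)/(5(m+1) + 6)] · 4/7 → 4/7.
Thus R = 1/(4/7) = 7/4.
When w = -17/4, the terms alternate in sign and decrease monotonically to 0 in absolute value (size ~ c/m), so the alternating series test gives convergence.
When w = -31/4, the terms behave like c/m; limit comparison with the harmonic series gives divergence.

(-31/4, -17/4]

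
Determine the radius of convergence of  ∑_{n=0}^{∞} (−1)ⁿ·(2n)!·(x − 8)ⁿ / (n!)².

Ratio test: |a_{n+1}/a_n| = (2n+1)·(2n+2)/(n+1)² → 4 as n → ∞.
Convergence for |x − 8| · 4 < 1, i.e. |x − 8| < 1/4. So R = 1/4.

R = 1/4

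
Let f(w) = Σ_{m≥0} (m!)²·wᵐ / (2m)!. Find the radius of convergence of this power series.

R = 4

By the ratio test, |a_{m+1}/a_m| = (m+1)²/[(2m+1)·(2m+2)] → 1/4.
Convergence for |w| · 1/4 < 1, i.e. |w| < 4. So R = 4.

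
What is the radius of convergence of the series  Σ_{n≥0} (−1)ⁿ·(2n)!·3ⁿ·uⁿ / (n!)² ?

R = 1/12

By the ratio test, |a_{n+1}/a_n| = (2n+1)·(2n+2)/(n+1)² · 3 → 12.
Thus R = 1/(12) = 1/12.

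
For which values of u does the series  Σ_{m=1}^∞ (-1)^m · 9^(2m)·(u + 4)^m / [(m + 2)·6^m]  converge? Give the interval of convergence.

(-110/27, -106/27]

Ratio test: |a_{m+1}/a_m| = [(m + 2)/((m+1) + 2)] · 81/6 → 27/2 as m → ∞.
Thus R = 1/(27/2) = 2/27.
At u = -106/27: convergence follows from the alternating series test (terms decrease monotonically to 0).
Endpoint u = -110/27: comparison with the harmonic series Σ 1/m shows the series diverges.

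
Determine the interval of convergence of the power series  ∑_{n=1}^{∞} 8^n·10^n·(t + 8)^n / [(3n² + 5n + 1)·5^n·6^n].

The ratio of consecutive coefficients is [(3n² + 5n + 1)/(3(n+1)² + 5(n+1) + 1)] · 8·10/(5·6) → 8/3.
Hence the series converges for |t + 8| < 1/(8/3) = 3/8, so the radius of convergence is 3/8.
Endpoint t = -61/8: the terms are on the order of 1/n², so the series converges absolutely by comparison with the p-series (p = 2 > 1).
At t = -67/8: the terms are on the order of 1/n², so the series converges absolutely by comparison with the p-series (p = 2 > 1).

[-67/8, -61/8]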